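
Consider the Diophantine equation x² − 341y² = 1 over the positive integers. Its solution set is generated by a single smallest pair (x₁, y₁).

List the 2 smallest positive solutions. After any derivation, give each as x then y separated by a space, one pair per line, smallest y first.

10626551 575460
225847172311201 12230310076920

√341 = [18; 2,6,1,8,2,…,6,2,36, …], period ℓ=14 (even) → k=13
step 0: (18, 1)  from 18·(1,0) + (0,1)
step 1: (37, 2)  from 2·(18,1) + (1,0)
…
step 4: (2456, 133)  from 8·(277,15) + (240,13)
…
step 10: (641940, 34763)  from 8·(76727,4155) + (28124,1523)
…
step 12: (4953942, 268271)  from 6·(718667,38918) + (641940,34763)
step 13: (10626551, 575460)  from 2·(4953942,268271) + (718667,38918)
fundamental: x₁=10626551, y₁=575460  (since 112923586155601 − 341·331154211600 = 1)
n=2: (10626551,575460)∘(10626551,575460) = (10626551·10626551+341·575460·575460, 10626551·575460+575460·10626551) = (225847172311201,12230310076920)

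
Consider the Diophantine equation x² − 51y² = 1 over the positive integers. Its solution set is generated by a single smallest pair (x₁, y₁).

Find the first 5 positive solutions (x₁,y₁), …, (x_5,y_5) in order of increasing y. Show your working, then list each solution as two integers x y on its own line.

50 7
4999 700
499850 69993
49980001 6998600
4997500250 699790007

d=51: √d = [7; 7,14] (ℓ=2, even), read p_1/q_1
a_0=7:  p_0=7·1+0=7,  q_0=7·0+1=1
a_1=7:  p_1=7·7+1=50,  q_1=7·1+0=7
fundamental: x₁=50, y₁=7  (since 2500 − 51·49 = 1)
k=2:  x_2 = 50·50+51·7·7 = 4999,  y_2 = 50·7+7·50 = 700
k=3:  x_3 = 50·4999+51·7·700 = 499850,  y_3 = 50·700+7·4999 = 69993
k=4:  x_4 = 50·499850+51·7·69993 = 49980001,  y_4 = 50·69993+7·499850 = 6998600
k=5:  x_5 = 50·49980001+51·7·6998600 = 4997500250,  y_5 = 50·6998600+7·49980001 = 699790007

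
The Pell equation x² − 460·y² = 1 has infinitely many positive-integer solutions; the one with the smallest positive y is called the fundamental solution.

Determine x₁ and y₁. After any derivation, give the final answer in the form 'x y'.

2535751 118230

√460 = [21; 2,4,3,1,2,10,2,1,3,4,2,42, …], period ℓ=12 (even) → k=11
step 0: (21, 1)  from 21·(1,0) + (0,1)
…
step 3: (622, 29)  from 3·(193,9) + (43,2)
…
step 5: (2252, 105)  from 2·(815,38) + (622,29)
…
step 7: (48922, 2281)  from 2·(23335,1088) + (2252,105)
…
step 10: (1135029, 52921)  from 4·(265693,12388) + (72257,3369)
step 11: (2535751, 118230)  from 2·(1135029,52921) + (265693,12388)
fundamental: x₁=2535751, y₁=118230  (since 6430033134001 − 460·13978332900 = 1)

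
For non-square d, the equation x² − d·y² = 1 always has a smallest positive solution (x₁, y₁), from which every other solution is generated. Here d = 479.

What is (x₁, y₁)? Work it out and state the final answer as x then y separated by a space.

2989440 136591

√479 → a₀=21, period (1,7,1,3,2,21,2,3,1,7,1,42); ℓ=12 even so k=11
i=0: a=21 ⇒ p=21, q=1
…
i=2: a=7 ⇒ p=175, q=8
i=3: a=1 ⇒ p=197, q=9
i=4: a=3 ⇒ p=766, q=35
i=5: a=2 ⇒ p=1729, q=79
i=6: a=21 ⇒ p=37075, q=1694
i=7: a=2 ⇒ p=75879, q=3467
…
i=9: a=1 ⇒ p=340591, q=15562
i=10: a=7 ⇒ p=2648849, q=121029
i=11: a=1 ⇒ p=2989440, q=136591
(x₁, y₁) = (2989440, 136591);  2989440² − 479·136591² = 1 ✓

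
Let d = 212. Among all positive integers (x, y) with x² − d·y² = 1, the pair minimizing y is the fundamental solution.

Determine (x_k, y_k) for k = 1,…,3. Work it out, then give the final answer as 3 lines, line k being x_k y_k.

66249 4550
8777860001 602865900
1163048894346249 79878526013650

√212 → a₀=14, period (1,1,3,1,1,…,1,1,28); ℓ=14 even so k=13
step 0: (14, 1)  from 14·(1,0) + (0,1)
step 1: (15, 1)  from 1·(14,1) + (1,0)
…
step 3: (102, 7)  from 3·(29,2) + (15,1)
…
step 8: (2781, 191)  from 1·(2417,166) + (364,25)
step 9: (5198, 357)  from 1·(2781,191) + (2417,166)
step 10: (7979, 548)  from 1·(5198,357) + (2781,191)
…
step 12: (37114, 2549)  from 1·(29135,2001) + (7979,548)
step 13: (66249, 4550)  from 1·(37114,2549) + (29135,2001)
fundamental: x₁=66249, y₁=4550  (since 4388930001 − 212·20702500 = 1)
n=2: (66249,4550)∘(66249,4550) = (66249·66249+212·4550·4550, 66249·4550+4550·66249) = (8777860001,602865900)
n=3: (8777860001,602865900)∘(66249,4550) = (66249·8777860001+212·4550·602865900, 66249·602865900+4550·8777860001) = (1163048894346249,79878526013650)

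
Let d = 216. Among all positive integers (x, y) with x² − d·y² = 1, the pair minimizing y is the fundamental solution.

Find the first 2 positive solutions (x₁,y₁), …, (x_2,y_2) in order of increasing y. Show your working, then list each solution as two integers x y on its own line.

√216 → a₀=14, period (1,2,3,2,1,28); ℓ=6 even so k=5
a_0=14:  p_0=14·1+0=14,  q_0=14·0+1=1
…
a_2=2:  p_2=2·15+14=44,  q_2=2·1+1=3
…
a_4=2:  p_4=2·147+44=338,  q_4=2·10+3=23
a_5=1:  p_5=1·338+147=485,  q_5=1·23+10=33
(x₁, y₁) = (485, 33);  485² − 216·33² = 1 ✓
(x_2, y_2) = (485·485 + 216·33·33, 485·33 + 33·485) = (470449, 32010)

485 33
470449 32010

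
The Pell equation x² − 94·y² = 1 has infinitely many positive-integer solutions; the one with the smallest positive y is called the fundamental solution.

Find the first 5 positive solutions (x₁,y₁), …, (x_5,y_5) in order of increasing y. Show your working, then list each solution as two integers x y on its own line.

2143295 221064
9187426914049 947610731760
39382732335491159615 4062018686654877336
168817626601983862467148801 17412208682026983028992480
723651950015758622280719887718975 74638999614285983163562219965864

√94 → a₀=9, period (1,2,3,1,1,…,2,1,18); ℓ=16 even so k=15
i=0: a=9 ⇒ p=9, q=1
…
i=2: a=2 ⇒ p=29, q=3
…
i=5: a=1 ⇒ p=223, q=23
i=6: a=5 ⇒ p=1241, q=128
i=7: a=1 ⇒ p=1464, q=151
i=8: a=8 ⇒ p=12953, q=1336
…
i=10: a=5 ⇒ p=85038, q=8771
…
i=12: a=1 ⇒ p=184493, q=19029
i=13: a=3 ⇒ p=652934, q=67345
i=14: a=2 ⇒ p=1490361, q=153719
i=15: a=1 ⇒ p=2143295, q=221064
fundamental: x₁=2143295, y₁=221064  (since 4593713457025 − 94·48869292096 = 1)
k=2:  x_2 = 2143295·2143295+94·221064·221064 = 9187426914049,  y_2 = 2143295·221064+221064·2143295 = 947610731760
k=3:  x_3 = 2143295·9187426914049+94·221064·947610731760 = 39382732335491159615,  y_3 = 2143295·947610731760+221064·9187426914049 = 4062018686654877336
k=4:  x_4 = 2143295·39382732335491159615+94·221064·4062018686654877336 = 168817626601983862467148801,  y_4 = 2143295·4062018686654877336+221064·39382732335491159615 = 17412208682026983028992480
k=5:  x_5 = 2143295·168817626601983862467148801+94·221064·17412208682026983028992480 = 723651950015758622280719887718975,  y_5 = 2143295·17412208682026983028992480+221064·168817626601983862467148801 = 74638999614285983163562219965864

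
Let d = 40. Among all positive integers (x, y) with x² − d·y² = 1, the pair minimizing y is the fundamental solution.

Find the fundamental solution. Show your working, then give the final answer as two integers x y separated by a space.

[6; 3,12] for √40; ℓ=2 ⇒ convergent index 1
i=0: a=6 ⇒ p=6, q=1
i=1: a=3 ⇒ p=19, q=3
fundamental: x₁=19, y₁=3  (since 361 − 40·9 = 1)

19 3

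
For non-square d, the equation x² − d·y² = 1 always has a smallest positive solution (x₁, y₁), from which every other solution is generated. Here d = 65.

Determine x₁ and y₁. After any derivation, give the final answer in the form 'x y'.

129 16

d=65: √d = [8; 16] (ℓ=1, odd), read p_1/q_1
i=0: a=8 ⇒ p=8, q=1
i=1: a=16 ⇒ p=129, q=16
→ (129, 16).  Check: 129²=16641, 65·16²=16640, difference 1.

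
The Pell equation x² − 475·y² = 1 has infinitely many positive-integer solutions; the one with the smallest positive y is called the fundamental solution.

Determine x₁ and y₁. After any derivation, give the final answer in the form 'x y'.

[21; 1,3,1,6,2,6,1,3,1,42] for √475; ℓ=10 ⇒ convergent index 9
step 0: (21, 1)  from 21·(1,0) + (0,1)
…
step 2: (87, 4)  from 3·(22,1) + (21,1)
…
step 4: (741, 34)  from 6·(109,5) + (87,4)
step 5: (1591, 73)  from 2·(741,34) + (109,5)
…
step 7: (11878, 545)  from 1·(10287,472) + (1591,73)
step 8: (45921, 2107)  from 3·(11878,545) + (10287,472)
step 9: (57799, 2652)  from 1·(45921,2107) + (11878,545)
→ (57799, 2652).  Check: 57799²=3340724401, 475·2652²=3340724400, difference 1.

57799 2652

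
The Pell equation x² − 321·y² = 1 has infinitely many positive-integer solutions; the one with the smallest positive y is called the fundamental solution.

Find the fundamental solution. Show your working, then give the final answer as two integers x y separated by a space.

√321 → a₀=17, period (1,10,1,34); ℓ=4 even so k=3
a_0=17:  p_0=17·1+0=17,  q_0=17·0+1=1
a_1=1:  p_1=1·17+1=18,  q_1=1·1+0=1
a_2=10:  p_2=10·18+17=197,  q_2=10·1+1=11
a_3=1:  p_3=1·197+18=215,  q_3=1·11+1=12
fundamental: x₁=215, y₁=12  (since 46225 − 321·144 = 1)

215 12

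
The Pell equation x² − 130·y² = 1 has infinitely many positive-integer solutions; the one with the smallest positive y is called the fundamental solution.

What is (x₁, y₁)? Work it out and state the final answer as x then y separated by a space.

6499 570

√130 = [11; 2,2,22, …], period ℓ=3 (odd) → k=5
k=0  a_k=11  p_k/q_k = 11/1
k=1  a_k=2  p_k/q_k = 23/2
…
k=4  a_k=2  p_k/q_k = 2611/229
k=5  a_k=2  p_k/q_k = 6499/570
(x₁, y₁) = (6499, 570);  6499² − 130·570² = 1 ✓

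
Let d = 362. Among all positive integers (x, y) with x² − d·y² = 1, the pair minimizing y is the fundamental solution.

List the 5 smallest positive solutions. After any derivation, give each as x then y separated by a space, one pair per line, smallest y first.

723 38
1045457 54948
1511730099 79454770
2185960677697 114891542472
3160897628219763 166133090959742

√362 → a₀=19, period (38); ℓ=1 odd so k=1
a_0=19:  p_0=19·1+0=19,  q_0=19·0+1=1
a_1=38:  p_1=38·19+1=723,  q_1=38·1+0=38
(x₁, y₁) = (723, 38);  723² − 362·38² = 1 ✓
(723+38√362)^2 = 1045457 + 54948√362
(723+38√362)^3 = 1511730099 + 79454770√362
(723+38√362)^4 = 2185960677697 + 114891542472√362
(723+38√362)^5 = 3160897628219763 + 166133090959742√362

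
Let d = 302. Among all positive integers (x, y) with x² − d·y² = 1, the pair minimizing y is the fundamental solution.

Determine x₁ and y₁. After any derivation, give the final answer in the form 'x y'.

√302 → a₀=17, period (2,1,1,1,4,…,1,2,34); ℓ=16 even so k=15
step 0: (17, 1)  from 17·(1,0) + (0,1)
…
step 2: (52, 3)  from 1·(35,2) + (17,1)
step 3: (87, 5)  from 1·(52,3) + (35,2)
…
step 5: (643, 37)  from 4·(139,8) + (87,5)
…
step 7: (2068, 119)  from 1·(1425,82) + (643,37)
…
step 9: (36581, 2105)  from 1·(34513,1986) + (2068,119)
step 10: (107675, 6196)  from 2·(36581,2105) + (34513,1986)
…
step 12: (574956, 33085)  from 1·(467281,26889) + (107675,6196)
step 13: (1042237, 59974)  from 1·(574956,33085) + (467281,26889)
step 14: (1617193, 93059)  from 1·(1042237,59974) + (574956,33085)
step 15: (4276623, 246092)  from 2·(1617193,93059) + (1042237,59974)
→ (4276623, 246092).  Check: 4276623²=18289504284129, 302·246092²=18289504284128, difference 1.

4276623 246092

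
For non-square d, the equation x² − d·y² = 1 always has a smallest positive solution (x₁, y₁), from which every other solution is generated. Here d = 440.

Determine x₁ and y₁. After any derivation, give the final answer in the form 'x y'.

d=440: √d = [20; 1,40] (ℓ=2, even), read p_1/q_1
k=0  a_k=20  p_k/q_k = 20/1
k=1  a_k=1  p_k/q_k = 21/1
→ (21, 1).  Check: 21²=441, 440·1²=440, difference 1.

21 1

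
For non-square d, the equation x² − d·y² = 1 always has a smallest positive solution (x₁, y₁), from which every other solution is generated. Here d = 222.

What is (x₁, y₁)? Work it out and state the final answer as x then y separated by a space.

d=222: √d = [14; 1,8,1,28] (ℓ=4, even), read p_3/q_3
step 0: (14, 1)  from 14·(1,0) + (0,1)
…
step 2: (134, 9)  from 8·(15,1) + (14,1)
step 3: (149, 10)  from 1·(134,9) + (15,1)
→ (149, 10).  Check: 149²=22201, 222·10²=22200, difference 1.

149 10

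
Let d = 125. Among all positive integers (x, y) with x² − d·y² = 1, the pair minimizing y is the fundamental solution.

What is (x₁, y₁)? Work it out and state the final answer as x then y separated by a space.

d=125: √d = [11; 5,1,1,5,22] (ℓ=5, odd), read p_9/q_9
step 0: (11, 1)  from 11·(1,0) + (0,1)
step 1: (56, 5)  from 5·(11,1) + (1,0)
…
step 6: (76317, 6826)  from 5·(15127,1353) + (682,61)
…
step 8: (167761, 15005)  from 1·(91444,8179) + (76317,6826)
step 9: (930249, 83204)  from 5·(167761,15005) + (91444,8179)
(x₁, y₁) = (930249, 83204);  930249² − 125·83204² = 1 ✓

930249 83204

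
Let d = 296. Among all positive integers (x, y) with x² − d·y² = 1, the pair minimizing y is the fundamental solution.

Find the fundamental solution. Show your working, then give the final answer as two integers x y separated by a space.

3699 215

√296 = [17; 4,1,7,1,4,34, …], period ℓ=6 (even) → k=5
step 0: (17, 1)  from 17·(1,0) + (0,1)
…
step 2: (86, 5)  from 1·(69,4) + (17,1)
step 3: (671, 39)  from 7·(86,5) + (69,4)
step 4: (757, 44)  from 1·(671,39) + (86,5)
step 5: (3699, 215)  from 4·(757,44) + (671,39)
→ (3699, 215).  Check: 3699²=13682601, 296·215²=13682600, difference 1.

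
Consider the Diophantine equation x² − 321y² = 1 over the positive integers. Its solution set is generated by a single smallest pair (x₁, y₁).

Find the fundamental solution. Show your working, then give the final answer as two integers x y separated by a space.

215 12

√321 = [17; 1,10,1,34, …], period ℓ=4 (even) → k=3
i=0: a=17 ⇒ p=17, q=1
…
i=2: a=10 ⇒ p=197, q=11
i=3: a=1 ⇒ p=215, q=12
fundamental: x₁=215, y₁=12  (since 46225 − 321·144 = 1)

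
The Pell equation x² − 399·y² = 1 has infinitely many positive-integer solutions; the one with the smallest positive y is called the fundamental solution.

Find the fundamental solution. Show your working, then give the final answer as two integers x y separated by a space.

√399 = [19; 1,38, …], period ℓ=2 (even) → k=1
k=0  a_k=19  p_k/q_k = 19/1
k=1  a_k=1  p_k/q_k = 20/1
fundamental: x₁=20, y₁=1  (since 400 − 399·1 = 1)

20 1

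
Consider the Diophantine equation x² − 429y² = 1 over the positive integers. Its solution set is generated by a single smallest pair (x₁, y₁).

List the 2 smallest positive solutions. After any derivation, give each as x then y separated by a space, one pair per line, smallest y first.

1524095 73584
4645731138049 224298012960

√429 → a₀=20, period (1,2,2,9,1,12,1,9,2,2,1,40); ℓ=12 even so k=11
k=0  a_k=20  p_k/q_k = 20/1
k=1  a_k=1  p_k/q_k = 21/1
k=2  a_k=2  p_k/q_k = 62/3
k=3  a_k=2  p_k/q_k = 145/7
k=4  a_k=9  p_k/q_k = 1367/66
k=5  a_k=1  p_k/q_k = 1512/73
k=6  a_k=12  p_k/q_k = 19511/942
k=7  a_k=1  p_k/q_k = 21023/1015
k=8  a_k=9  p_k/q_k = 208718/10077
k=9  a_k=2  p_k/q_k = 438459/21169
k=10  a_k=2  p_k/q_k = 1085636/52415
k=11  a_k=1  p_k/q_k = 1524095/73584
fundamental: x₁=1524095, y₁=73584  (since 2322865569025 − 429·5414605056 = 1)
n=2: (1524095,73584)∘(1524095,73584) = (1524095·1524095+429·73584·73584, 1524095·73584+73584·1524095) = (4645731138049,224298012960)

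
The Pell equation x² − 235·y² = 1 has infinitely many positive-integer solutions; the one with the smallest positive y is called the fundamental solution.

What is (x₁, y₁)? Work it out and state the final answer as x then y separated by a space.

[15; 3,30] for √235; ℓ=2 ⇒ convergent index 1
i=0: a=15 ⇒ p=15, q=1
i=1: a=3 ⇒ p=46, q=3
fundamental: x₁=46, y₁=3  (since 2116 − 235·9 = 1)

46 3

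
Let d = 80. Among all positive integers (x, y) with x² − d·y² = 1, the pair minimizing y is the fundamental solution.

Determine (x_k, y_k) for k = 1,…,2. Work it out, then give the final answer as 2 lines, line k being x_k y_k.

[8; 1,16] for √80; ℓ=2 ⇒ convergent index 1
i=0: a=8 ⇒ p=8, q=1
i=1: a=1 ⇒ p=9, q=1
(x₁, y₁) = (9, 1);  9² − 80·1² = 1 ✓
(x_2, y_2) = (9·9 + 80·1·1, 9·1 + 1·9) = (161, 18)

9 1
161 18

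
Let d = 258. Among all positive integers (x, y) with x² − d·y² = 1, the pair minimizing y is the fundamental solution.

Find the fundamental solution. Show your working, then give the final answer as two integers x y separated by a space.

257 16

√258 → a₀=16, period (16,32); ℓ=2 even so k=1
a_0=16:  p_0=16·1+0=16,  q_0=16·0+1=1
a_1=16:  p_1=16·16+1=257,  q_1=16·1+0=16
→ (257, 16).  Check: 257²=66049, 258·16²=66048, difference 1.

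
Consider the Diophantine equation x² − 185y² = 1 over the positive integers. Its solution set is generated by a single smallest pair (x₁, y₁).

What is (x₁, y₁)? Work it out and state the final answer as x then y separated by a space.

9249 680

√185 → a₀=13, period (1,1,1,1,26); ℓ=5 odd so k=9
k=0  a_k=13  p_k/q_k = 13/1
k=1  a_k=1  p_k/q_k = 14/1
k=2  a_k=1  p_k/q_k = 27/2
k=3  a_k=1  p_k/q_k = 41/3
…
k=5  a_k=26  p_k/q_k = 1809/133
…
k=7  a_k=1  p_k/q_k = 3686/271
k=8  a_k=1  p_k/q_k = 5563/409
k=9  a_k=1  p_k/q_k = 9249/680
(x₁, y₁) = (9249, 680);  9249² − 185·680² = 1 ✓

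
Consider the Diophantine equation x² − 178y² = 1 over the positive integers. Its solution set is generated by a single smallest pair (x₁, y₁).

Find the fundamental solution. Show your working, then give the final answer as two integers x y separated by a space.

[13; 2,1,12,1,2,26] for √178; ℓ=6 ⇒ convergent index 5
k=0  a_k=13  p_k/q_k = 13/1
…
k=2  a_k=1  p_k/q_k = 40/3
k=3  a_k=12  p_k/q_k = 507/38
k=4  a_k=1  p_k/q_k = 547/41
k=5  a_k=2  p_k/q_k = 1601/120
→ (1601, 120).  Check: 1601²=2563201, 178·120²=2563200, difference 1.

1601 120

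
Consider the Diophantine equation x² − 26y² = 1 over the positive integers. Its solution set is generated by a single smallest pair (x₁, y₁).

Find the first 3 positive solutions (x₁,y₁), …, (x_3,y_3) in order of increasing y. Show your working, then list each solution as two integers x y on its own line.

51 10
5201 1020
530451 104030

√26 = [5; 10, …], period ℓ=1 (odd) → k=1
k=0  a_k=5  p_k/q_k = 5/1
k=1  a_k=10  p_k/q_k = 51/10
→ (51, 10).  Check: 51²=2601, 26·10²=2600, difference 1.
(51+10√26)^2 = 5201 + 1020√26
(51+10√26)^3 = 530451 + 104030√26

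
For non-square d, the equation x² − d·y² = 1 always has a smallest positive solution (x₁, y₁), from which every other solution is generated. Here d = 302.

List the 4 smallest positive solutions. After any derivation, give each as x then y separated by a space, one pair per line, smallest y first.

4276623 246092
36579008568257 2104885414632
312869258720405635599 18003602753159249380
2676047735673238042056036097 153989243234046232237072848

[17; 2,1,1,1,4,…,1,2,34] for √302; ℓ=16 ⇒ convergent index 15
k=0  a_k=17  p_k/q_k = 17/1
k=1  a_k=2  p_k/q_k = 35/2
…
k=4  a_k=1  p_k/q_k = 139/8
k=5  a_k=4  p_k/q_k = 643/37
…
k=7  a_k=1  p_k/q_k = 2068/119
…
k=9  a_k=1  p_k/q_k = 36581/2105
…
k=11  a_k=4  p_k/q_k = 467281/26889
…
k=13  a_k=1  p_k/q_k = 1042237/59974
k=14  a_k=1  p_k/q_k = 1617193/93059
k=15  a_k=2  p_k/q_k = 4276623/246092
(x₁, y₁) = (4276623, 246092);  4276623² − 302·246092² = 1 ✓
k=2:  x_2 = 4276623·4276623+302·246092·246092 = 36579008568257,  y_2 = 4276623·246092+246092·4276623 = 2104885414632
k=3:  x_3 = 4276623·36579008568257+302·246092·2104885414632 = 312869258720405635599,  y_3 = 4276623·2104885414632+246092·36579008568257 = 18003602753159249380
k=4:  x_4 = 4276623·312869258720405635599+302·246092·18003602753159249380 = 2676047735673238042056036097,  y_4 = 4276623·18003602753159249380+246092·312869258720405635599 = 153989243234046232237072848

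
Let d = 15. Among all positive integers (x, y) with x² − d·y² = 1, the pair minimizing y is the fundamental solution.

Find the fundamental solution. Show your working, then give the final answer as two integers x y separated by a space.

4 1

√15 = [3; 1,6, …], period ℓ=2 (even) → k=1
k=0  a_k=3  p_k/q_k = 3/1
k=1  a_k=1  p_k/q_k = 4/1
→ (4, 1).  Check: 4²=16, 15·1²=15, difference 1.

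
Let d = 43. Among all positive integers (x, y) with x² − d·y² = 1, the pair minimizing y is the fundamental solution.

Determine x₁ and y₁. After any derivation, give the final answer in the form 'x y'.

3482 531

√43 → a₀=6, period (1,1,3,1,5,1,3,1,1,12); ℓ=10 even so k=9
k=0  a_k=6  p_k/q_k = 6/1
k=1  a_k=1  p_k/q_k = 7/1
…
k=3  a_k=3  p_k/q_k = 46/7
…
k=5  a_k=5  p_k/q_k = 341/52
…
k=8  a_k=1  p_k/q_k = 1941/296
k=9  a_k=1  p_k/q_k = 3482/531
fundamental: x₁=3482, y₁=531  (since 12124324 − 43·281961 = 1)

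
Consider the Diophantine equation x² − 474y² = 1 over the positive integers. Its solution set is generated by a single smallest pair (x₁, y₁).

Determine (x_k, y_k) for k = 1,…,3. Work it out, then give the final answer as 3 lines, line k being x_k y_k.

[21; 1,3,2,1,1,…,3,1,42] for √474; ℓ=14 ⇒ convergent index 13
step 0: (21, 1)  from 21·(1,0) + (0,1)
step 1: (22, 1)  from 1·(21,1) + (1,0)
step 2: (87, 4)  from 3·(22,1) + (21,1)
step 3: (196, 9)  from 2·(87,4) + (22,1)
…
step 6: (762, 35)  from 1·(479,22) + (283,13)
…
step 8: (5813, 267)  from 1·(5051,232) + (762,35)
…
step 10: (16677, 766)  from 1·(10864,499) + (5813,267)
step 11: (44218, 2031)  from 2·(16677,766) + (10864,499)
step 12: (149331, 6859)  from 3·(44218,2031) + (16677,766)
step 13: (193549, 8890)  from 1·(149331,6859) + (44218,2031)
(x₁, y₁) = (193549, 8890);  193549² − 474·8890² = 1 ✓
n=2: (193549,8890)∘(193549,8890) = (193549·193549+474·8890·8890, 193549·8890+8890·193549) = (74922430801,3441301220)
n=3: (74922430801,3441301220)∘(193549,8890) = (193549·74922430801+474·8890·3441301220, 193549·3441301220+8890·74922430801) = (29002323118011949,1332120819650670)

193549 8890
74922430801 3441301220
29002323118011949 1332120819650670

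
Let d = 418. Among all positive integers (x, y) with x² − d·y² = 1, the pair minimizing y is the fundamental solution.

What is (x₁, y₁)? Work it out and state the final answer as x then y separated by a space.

√418 = [20; 2,4,20,4,2,40, …], period ℓ=6 (even) → k=5
i=0: a=20 ⇒ p=20, q=1
i=1: a=2 ⇒ p=41, q=2
i=2: a=4 ⇒ p=184, q=9
i=3: a=20 ⇒ p=3721, q=182
i=4: a=4 ⇒ p=15068, q=737
i=5: a=2 ⇒ p=33857, q=1656
fundamental: x₁=33857, y₁=1656  (since 1146296449 − 418·2742336 = 1)

33857 1656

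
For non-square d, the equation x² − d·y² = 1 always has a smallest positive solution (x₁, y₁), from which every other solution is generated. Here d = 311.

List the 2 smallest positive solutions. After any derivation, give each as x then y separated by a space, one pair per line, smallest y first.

16883880 957397
570130807708799 32329152120720

√311 = [17; 1,1,1,2,1,…,1,1,34, …], period ℓ=16 (even) → k=15
a_0=17:  p_0=17·1+0=17,  q_0=17·0+1=1
…
a_6=6:  p_6=6·194+141=1305,  q_6=6·11+8=74
a_7=3:  p_7=3·1305+194=4109,  q_7=3·74+11=233
…
a_14=1:  p_14=1·6159373+4565134=10724507,  q_14=1·349266+258865=608131
a_15=1:  p_15=1·10724507+6159373=16883880,  q_15=1·608131+349266=957397
→ (16883880, 957397).  Check: 16883880²=285065403854400, 311·957397²=285065403854399, difference 1.
(x_2, y_2) = (16883880·16883880 + 311·957397·957397, 16883880·957397 + 957397·16883880) = (570130807708799, 32329152120720)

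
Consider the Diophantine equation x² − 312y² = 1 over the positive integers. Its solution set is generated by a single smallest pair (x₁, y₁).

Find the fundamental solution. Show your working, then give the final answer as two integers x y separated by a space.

53 3

[17; 1,1,1,34] for √312; ℓ=4 ⇒ convergent index 3
k=0  a_k=17  p_k/q_k = 17/1
…
k=2  a_k=1  p_k/q_k = 35/2
k=3  a_k=1  p_k/q_k = 53/3
fundamental: x₁=53, y₁=3  (since 2809 − 312·9 = 1)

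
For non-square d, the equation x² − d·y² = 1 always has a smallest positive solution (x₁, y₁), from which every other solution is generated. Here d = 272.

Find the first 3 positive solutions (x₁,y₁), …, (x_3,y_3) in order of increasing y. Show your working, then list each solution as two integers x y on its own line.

33 2
2177 132
143649 8710

√272 = [16; 2,32, …], period ℓ=2 (even) → k=1
k=0  a_k=16  p_k/q_k = 16/1
k=1  a_k=2  p_k/q_k = 33/2
(x₁, y₁) = (33, 2);  33² − 272·2² = 1 ✓
n=2: (33,2)∘(33,2) = (33·33+272·2·2, 33·2+2·33) = (2177,132)
n=3: (2177,132)∘(33,2) = (33·2177+272·2·132, 33·132+2·2177) = (143649,8710)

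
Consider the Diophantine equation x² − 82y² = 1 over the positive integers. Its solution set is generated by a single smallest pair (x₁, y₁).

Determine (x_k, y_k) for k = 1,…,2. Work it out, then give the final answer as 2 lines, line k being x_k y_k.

√82 → a₀=9, period (18); ℓ=1 odd so k=1
k=0  a_k=9  p_k/q_k = 9/1
k=1  a_k=18  p_k/q_k = 163/18
→ (163, 18).  Check: 163²=26569, 82·18²=26568, difference 1.
(x_2, y_2) = (163·163 + 82·18·18, 163·18 + 18·163) = (53137, 5868)

163 18
53137 5868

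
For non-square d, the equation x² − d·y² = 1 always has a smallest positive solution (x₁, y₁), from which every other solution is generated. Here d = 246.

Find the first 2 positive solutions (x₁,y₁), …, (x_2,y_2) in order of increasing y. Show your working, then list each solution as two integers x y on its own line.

d=246: √d = [15; 1,2,5,1,14,1,5,2,1,30] (ℓ=10, even), read p_9/q_9
step 0: (15, 1)  from 15·(1,0) + (0,1)
…
step 2: (47, 3)  from 2·(16,1) + (15,1)
…
step 4: (298, 19)  from 1·(251,16) + (47,3)
step 5: (4423, 282)  from 14·(298,19) + (251,16)
…
step 7: (28028, 1787)  from 5·(4721,301) + (4423,282)
step 8: (60777, 3875)  from 2·(28028,1787) + (4721,301)
step 9: (88805, 5662)  from 1·(60777,3875) + (28028,1787)
→ (88805, 5662).  Check: 88805²=7886328025, 246·5662²=7886328024, difference 1.
(88805+5662√246)^2 = 15772656049 + 1005627820√246

88805 5662
15772656049 1005627820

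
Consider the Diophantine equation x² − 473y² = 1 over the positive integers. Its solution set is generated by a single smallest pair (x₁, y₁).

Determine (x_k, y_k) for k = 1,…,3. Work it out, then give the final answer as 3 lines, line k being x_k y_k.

√473 = [21; 1,2,1,42, …], period ℓ=4 (even) → k=3
step 0: (21, 1)  from 21·(1,0) + (0,1)
step 1: (22, 1)  from 1·(21,1) + (1,0)
step 2: (65, 3)  from 2·(22,1) + (21,1)
step 3: (87, 4)  from 1·(65,3) + (22,1)
(x₁, y₁) = (87, 4);  87² − 473·4² = 1 ✓
(87+4√473)^2 = 15137 + 696√473
(87+4√473)^3 = 2633751 + 121100√473

87 4
15137 696
2633751 121100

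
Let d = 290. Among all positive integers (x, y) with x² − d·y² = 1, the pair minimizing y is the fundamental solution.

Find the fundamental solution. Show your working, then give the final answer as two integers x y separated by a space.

579 34

d=290: √d = [17; 34] (ℓ=1, odd), read p_1/q_1
k=0  a_k=17  p_k/q_k = 17/1
k=1  a_k=34  p_k/q_k = 579/34
(x₁, y₁) = (579, 34);  579² − 290·34² = 1 ✓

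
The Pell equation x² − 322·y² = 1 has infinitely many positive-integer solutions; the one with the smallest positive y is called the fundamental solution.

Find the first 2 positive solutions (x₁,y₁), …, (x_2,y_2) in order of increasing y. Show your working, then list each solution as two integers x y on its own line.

√322 → a₀=17, period (1,16,1,34); ℓ=4 even so k=3
k=0  a_k=17  p_k/q_k = 17/1
k=1  a_k=1  p_k/q_k = 18/1
k=2  a_k=16  p_k/q_k = 305/17
k=3  a_k=1  p_k/q_k = 323/18
→ (323, 18).  Check: 323²=104329, 322·18²=104328, difference 1.
(323+18√322)^2 = 208657 + 11628√322

323 18
208657 11628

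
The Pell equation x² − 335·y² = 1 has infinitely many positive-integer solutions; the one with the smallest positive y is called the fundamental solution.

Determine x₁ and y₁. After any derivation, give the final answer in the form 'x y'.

604 33

√335 = [18; 3,3,3,36, …], period ℓ=4 (even) → k=3
step 0: (18, 1)  from 18·(1,0) + (0,1)
…
step 2: (183, 10)  from 3·(55,3) + (18,1)
step 3: (604, 33)  from 3·(183,10) + (55,3)
fundamental: x₁=604, y₁=33  (since 364816 − 335·1089 = 1)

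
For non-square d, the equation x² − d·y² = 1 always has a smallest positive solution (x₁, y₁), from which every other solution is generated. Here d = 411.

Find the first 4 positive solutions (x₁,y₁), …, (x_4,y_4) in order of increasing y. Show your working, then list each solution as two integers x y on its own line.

49730 2453
4946145799 243975380
491943661118810 24265791292347
48928716529930696801 2413475601692857240

√411 → a₀=20, period (3,1,1,1,19,1,1,1,3,40); ℓ=10 even so k=9
k=0  a_k=20  p_k/q_k = 20/1
k=1  a_k=3  p_k/q_k = 61/3
…
k=4  a_k=1  p_k/q_k = 223/11
k=5  a_k=19  p_k/q_k = 4379/216
…
k=8  a_k=1  p_k/q_k = 13583/670
k=9  a_k=3  p_k/q_k = 49730/2453
→ (49730, 2453).  Check: 49730²=2473072900, 411·2453²=2473072899, difference 1.
k=2:  x_2 = 49730·49730+411·2453·2453 = 4946145799,  y_2 = 49730·2453+2453·49730 = 243975380
k=3:  x_3 = 49730·4946145799+411·2453·243975380 = 491943661118810,  y_3 = 49730·243975380+2453·4946145799 = 24265791292347
k=4:  x_4 = 49730·491943661118810+411·2453·24265791292347 = 48928716529930696801,  y_4 = 49730·24265791292347+2453·491943661118810 = 2413475601692857240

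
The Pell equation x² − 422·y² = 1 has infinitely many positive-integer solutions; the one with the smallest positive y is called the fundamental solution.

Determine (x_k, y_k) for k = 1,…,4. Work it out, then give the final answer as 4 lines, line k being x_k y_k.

7022501 341850
98631040590001 4801283933700
1385273162348638202501 67434042451384025550
19456164335732849620362360001 947111261097768740333867400

√422 = [20; 1,1,5,2,1,…,1,1,40, …], period ℓ=14 (even) → k=13
i=0: a=20 ⇒ p=20, q=1
i=1: a=1 ⇒ p=21, q=1
…
i=5: a=1 ⇒ p=719, q=35
…
i=7: a=20 ⇒ p=53719, q=2615
i=8: a=3 ⇒ p=163807, q=7974
…
i=10: a=2 ⇒ p=598859, q=29152
…
i=12: a=1 ⇒ p=3810680, q=185501
i=13: a=1 ⇒ p=7022501, q=341850
fundamental: x₁=7022501, y₁=341850  (since 49315520295001 − 422·116861422500 = 1)
(x_2, y_2) = (7022501·7022501 + 422·341850·341850, 7022501·341850 + 341850·7022501) = (98631040590001, 4801283933700)
(x_3, y_3) = (7022501·98631040590001 + 422·341850·4801283933700, 7022501·4801283933700 + 341850·98631040590001) = (1385273162348638202501, 67434042451384025550)
(x_4, y_4) = (7022501·1385273162348638202501 + 422·341850·67434042451384025550, 7022501·67434042451384025550 + 341850·1385273162348638202501) = (19456164335732849620362360001, 947111261097768740333867400)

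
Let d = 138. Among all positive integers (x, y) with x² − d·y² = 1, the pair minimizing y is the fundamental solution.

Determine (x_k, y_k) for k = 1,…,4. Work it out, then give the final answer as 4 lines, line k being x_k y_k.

√138 → a₀=11, period (1,2,1,22); ℓ=4 even so k=3
step 0: (11, 1)  from 11·(1,0) + (0,1)
step 1: (12, 1)  from 1·(11,1) + (1,0)
step 2: (35, 3)  from 2·(12,1) + (11,1)
step 3: (47, 4)  from 1·(35,3) + (12,1)
(x₁, y₁) = (47, 4);  47² − 138·4² = 1 ✓
(x_2, y_2) = (47·47 + 138·4·4, 47·4 + 4·47) = (4417, 376)
(x_3, y_3) = (47·4417 + 138·4·376, 47·376 + 4·4417) = (415151, 35340)
(x_4, y_4) = (47·415151 + 138·4·35340, 47·35340 + 4·415151) = (39019777, 3321584)

47 4
4417 376
415151 35340
39019777 3321584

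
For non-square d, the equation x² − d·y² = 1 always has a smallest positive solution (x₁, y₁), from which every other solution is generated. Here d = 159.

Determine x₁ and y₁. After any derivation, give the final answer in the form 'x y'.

1324 105

√159 → a₀=12, period (1,1,1,1,3,1,1,1,1,24); ℓ=10 even so k=9
i=0: a=12 ⇒ p=12, q=1
i=1: a=1 ⇒ p=13, q=1
i=2: a=1 ⇒ p=25, q=2
…
i=5: a=3 ⇒ p=227, q=18
i=6: a=1 ⇒ p=290, q=23
i=7: a=1 ⇒ p=517, q=41
i=8: a=1 ⇒ p=807, q=64
i=9: a=1 ⇒ p=1324, q=105
(x₁, y₁) = (1324, 105);  1324² − 159·105² = 1 ✓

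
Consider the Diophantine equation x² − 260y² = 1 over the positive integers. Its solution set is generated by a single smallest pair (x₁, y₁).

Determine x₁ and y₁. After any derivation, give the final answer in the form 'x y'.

129 8

[16; 8,32] for √260; ℓ=2 ⇒ convergent index 1
i=0: a=16 ⇒ p=16, q=1
i=1: a=8 ⇒ p=129, q=8
fundamental: x₁=129, y₁=8  (since 16641 − 260·64 = 1)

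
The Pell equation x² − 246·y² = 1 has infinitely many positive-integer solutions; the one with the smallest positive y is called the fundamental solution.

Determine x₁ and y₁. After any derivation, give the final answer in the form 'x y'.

[15; 1,2,5,1,14,1,5,2,1,30] for √246; ℓ=10 ⇒ convergent index 9
k=0  a_k=15  p_k/q_k = 15/1
k=1  a_k=1  p_k/q_k = 16/1
…
k=4  a_k=1  p_k/q_k = 298/19
…
k=6  a_k=1  p_k/q_k = 4721/301
k=7  a_k=5  p_k/q_k = 28028/1787
k=8  a_k=2  p_k/q_k = 60777/3875
k=9  a_k=1  p_k/q_k = 88805/5662
fundamental: x₁=88805, y₁=5662  (since 7886328025 − 246·32058244 = 1)

88805 5662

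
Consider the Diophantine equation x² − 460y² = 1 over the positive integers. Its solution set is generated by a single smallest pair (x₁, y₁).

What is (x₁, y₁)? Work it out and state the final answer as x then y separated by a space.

2535751 118230

√460 = [21; 2,4,3,1,2,10,2,1,3,4,2,42, …], period ℓ=12 (even) → k=11
step 0: (21, 1)  from 21·(1,0) + (0,1)
step 1: (43, 2)  from 2·(21,1) + (1,0)
step 2: (193, 9)  from 4·(43,2) + (21,1)
…
step 5: (2252, 105)  from 2·(815,38) + (622,29)
step 6: (23335, 1088)  from 10·(2252,105) + (815,38)
step 7: (48922, 2281)  from 2·(23335,1088) + (2252,105)
step 8: (72257, 3369)  from 1·(48922,2281) + (23335,1088)
step 9: (265693, 12388)  from 3·(72257,3369) + (48922,2281)
step 10: (1135029, 52921)  from 4·(265693,12388) + (72257,3369)
step 11: (2535751, 118230)  from 2·(1135029,52921) + (265693,12388)
→ (2535751, 118230).  Check: 2535751²=6430033134001, 460·118230²=6430033134000, difference 1.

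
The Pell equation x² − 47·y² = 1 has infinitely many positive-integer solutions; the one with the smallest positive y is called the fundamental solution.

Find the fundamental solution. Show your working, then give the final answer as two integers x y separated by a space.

√47 = [6; 1,5,1,12, …], period ℓ=4 (even) → k=3
i=0: a=6 ⇒ p=6, q=1
i=1: a=1 ⇒ p=7, q=1
i=2: a=5 ⇒ p=41, q=6
i=3: a=1 ⇒ p=48, q=7
fundamental: x₁=48, y₁=7  (since 2304 − 47·49 = 1)

48 7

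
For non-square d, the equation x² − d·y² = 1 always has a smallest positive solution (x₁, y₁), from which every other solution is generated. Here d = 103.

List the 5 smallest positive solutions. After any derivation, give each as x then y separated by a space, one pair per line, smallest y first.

227528 22419
103537981567 10201900464
47115579739725224 4642436017523565
21440227253936863550977 2112568364380001494176
9756504053220377800313664488 961336909616663523916230291

√103 = [10; 6,1,2,1,1,9,1,1,2,1,6,20, …], period ℓ=12 (even) → k=11
step 0: (10, 1)  from 10·(1,0) + (0,1)
step 1: (61, 6)  from 6·(10,1) + (1,0)
step 2: (71, 7)  from 1·(61,6) + (10,1)
step 3: (203, 20)  from 2·(71,7) + (61,6)
step 4: (274, 27)  from 1·(203,20) + (71,7)
…
step 6: (4567, 450)  from 9·(477,47) + (274,27)
step 7: (5044, 497)  from 1·(4567,450) + (477,47)
step 8: (9611, 947)  from 1·(5044,497) + (4567,450)
…
step 10: (33877, 3338)  from 1·(24266,2391) + (9611,947)
step 11: (227528, 22419)  from 6·(33877,3338) + (24266,2391)
(x₁, y₁) = (227528, 22419);  227528² − 103·22419² = 1 ✓
n=2: (227528,22419)∘(227528,22419) = (227528·227528+103·22419·22419, 227528·22419+22419·227528) = (103537981567,10201900464)
n=3: (103537981567,10201900464)∘(227528,22419) = (227528·103537981567+103·22419·10201900464, 227528·10201900464+22419·103537981567) = (47115579739725224,4642436017523565)
n=4: (47115579739725224,4642436017523565)∘(227528,22419) = (227528·47115579739725224+103·22419·4642436017523565, 227528·4642436017523565+22419·47115579739725224) = (21440227253936863550977,2112568364380001494176)
n=5: (21440227253936863550977,2112568364380001494176)∘(227528,22419) = (227528·21440227253936863550977+103·22419·2112568364380001494176, 227528·2112568364380001494176+22419·21440227253936863550977) = (9756504053220377800313664488,961336909616663523916230291)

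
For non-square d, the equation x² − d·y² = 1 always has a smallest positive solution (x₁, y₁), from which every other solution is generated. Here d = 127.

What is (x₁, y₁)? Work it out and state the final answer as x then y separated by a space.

4730624 419775

√127 = [11; 3,1,2,2,7,11,7,2,2,1,3,22, …], period ℓ=12 (even) → k=11
step 0: (11, 1)  from 11·(1,0) + (0,1)
step 1: (34, 3)  from 3·(11,1) + (1,0)
step 2: (45, 4)  from 1·(34,3) + (11,1)
step 3: (124, 11)  from 2·(45,4) + (34,3)
step 4: (293, 26)  from 2·(124,11) + (45,4)
step 5: (2175, 193)  from 7·(293,26) + (124,11)
…
step 7: (171701, 15236)  from 7·(24218,2149) + (2175,193)
step 8: (367620, 32621)  from 2·(171701,15236) + (24218,2149)
step 9: (906941, 80478)  from 2·(367620,32621) + (171701,15236)
step 10: (1274561, 113099)  from 1·(906941,80478) + (367620,32621)
step 11: (4730624, 419775)  from 3·(1274561,113099) + (906941,80478)
→ (4730624, 419775).  Check: 4730624²=22378803429376, 127·419775²=22378803429375, difference 1.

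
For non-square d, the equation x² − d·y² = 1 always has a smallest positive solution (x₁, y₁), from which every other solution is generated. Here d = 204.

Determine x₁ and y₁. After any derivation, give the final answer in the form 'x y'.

4999 350

d=204: √d = [14; 3,1,1,6,1,1,3,28] (ℓ=8, even), read p_7/q_7
k=0  a_k=14  p_k/q_k = 14/1
…
k=6  a_k=1  p_k/q_k = 1414/99
k=7  a_k=3  p_k/q_k = 4999/350
fundamental: x₁=4999, y₁=350  (since 24990001 − 204·122500 = 1)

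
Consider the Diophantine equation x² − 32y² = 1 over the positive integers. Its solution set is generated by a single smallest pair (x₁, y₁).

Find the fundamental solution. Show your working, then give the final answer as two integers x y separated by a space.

17 3

[5; 1,1,1,10] for √32; ℓ=4 ⇒ convergent index 3
step 0: (5, 1)  from 5·(1,0) + (0,1)
…
step 2: (11, 2)  from 1·(6,1) + (5,1)
step 3: (17, 3)  from 1·(11,2) + (6,1)
→ (17, 3).  Check: 17²=289, 32·3²=288, difference 1.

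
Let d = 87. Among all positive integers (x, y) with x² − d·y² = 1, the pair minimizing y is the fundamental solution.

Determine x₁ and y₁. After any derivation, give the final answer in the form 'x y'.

[9; 3,18] for √87; ℓ=2 ⇒ convergent index 1
k=0  a_k=9  p_k/q_k = 9/1
k=1  a_k=3  p_k/q_k = 28/3
→ (28, 3).  Check: 28²=784, 87·3²=783, difference 1.

28 3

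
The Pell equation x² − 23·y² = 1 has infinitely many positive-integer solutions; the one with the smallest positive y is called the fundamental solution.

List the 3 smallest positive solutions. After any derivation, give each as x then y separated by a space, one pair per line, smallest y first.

24 5
1151 240
55224 11515

√23 = [4; 1,3,1,8, …], period ℓ=4 (even) → k=3
i=0: a=4 ⇒ p=4, q=1
…
i=2: a=3 ⇒ p=19, q=4
i=3: a=1 ⇒ p=24, q=5
(x₁, y₁) = (24, 5);  24² − 23·5² = 1 ✓
n=2: (24,5)∘(24,5) = (24·24+23·5·5, 24·5+5·24) = (1151,240)
n=3: (1151,240)∘(24,5) = (24·1151+23·5·240, 24·240+5·1151) = (55224,11515)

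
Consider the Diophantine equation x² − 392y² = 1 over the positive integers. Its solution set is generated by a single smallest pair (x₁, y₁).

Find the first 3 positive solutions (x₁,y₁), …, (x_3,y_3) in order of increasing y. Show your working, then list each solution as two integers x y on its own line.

[19; 1,3,1,38] for √392; ℓ=4 ⇒ convergent index 3
i=0: a=19 ⇒ p=19, q=1
i=1: a=1 ⇒ p=20, q=1
i=2: a=3 ⇒ p=79, q=4
i=3: a=1 ⇒ p=99, q=5
→ (99, 5).  Check: 99²=9801, 392·5²=9800, difference 1.
(x_2, y_2) = (99·99 + 392·5·5, 99·5 + 5·99) = (19601, 990)
(x_3, y_3) = (99·19601 + 392·5·990, 99·990 + 5·19601) = (3880899, 196015)

99 5
19601 990
3880899 196015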